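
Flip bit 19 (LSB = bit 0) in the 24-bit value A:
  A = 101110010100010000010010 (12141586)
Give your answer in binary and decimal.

Mask = 1 << 19 = 000010000000000000000000
Bit 19 of A is 1; XOR with the mask flips it to 0.
  101110010100010000010010
^ 000010000000000000000000
--------------------------
  101100010100010000010010

Answer: 101100010100010000010010 (11617298)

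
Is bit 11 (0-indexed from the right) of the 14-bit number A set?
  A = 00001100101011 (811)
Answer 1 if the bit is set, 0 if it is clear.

Bit 11 is the 12th from the right.
  00001100101011
    ^
That bit is 0.

Answer: 0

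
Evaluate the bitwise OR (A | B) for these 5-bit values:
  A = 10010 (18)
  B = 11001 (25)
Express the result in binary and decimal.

Apply | to each column (1 where either bit is 1):
  10010
| 11001
-------
  11011

Answer: 11011 (27)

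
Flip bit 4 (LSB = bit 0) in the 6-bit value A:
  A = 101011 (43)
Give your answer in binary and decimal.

Mask = 1 << 4 = 010000
Bit 4 of A is 0; XOR with the mask flips it to 1.
  101011
^ 010000
--------
  111011

Answer: 111011 (59)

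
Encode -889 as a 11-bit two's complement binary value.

1. Binary of +889:  01101111001
2. Invert bits:     10010000110
3. Add 1:           10010000111

Answer: 10010000111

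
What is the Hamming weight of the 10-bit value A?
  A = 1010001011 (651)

1010001011
1-bits at positions (from bit 0 = LSB): 0, 1, 3, 7, 9
Count = 5

Answer: 5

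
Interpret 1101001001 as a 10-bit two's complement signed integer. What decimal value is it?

MSB is 1, so the value is negative. Find the magnitude:
1. Invert bits:  0010110110
2. Add 1:        0010110111  = 183
3. Apply sign:   -183

Answer: -183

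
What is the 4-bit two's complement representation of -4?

1. Binary of +4:  0100
2. Invert bits:     1011
3. Add 1:           1100

Answer: 1100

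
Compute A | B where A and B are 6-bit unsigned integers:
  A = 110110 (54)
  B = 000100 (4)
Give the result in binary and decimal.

Apply | to each column (1 where either bit is 1):
  110110
| 000100
--------
  110110

Answer: 110110 (54)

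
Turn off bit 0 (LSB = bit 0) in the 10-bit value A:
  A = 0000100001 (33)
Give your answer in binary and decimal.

Mask = ~(1 << 0) = 1111111110
Bit 0 of A is 1, so AND-ing with the mask clears it to 0.
  0000100001
& 1111111110
------------
  0000100000

Answer: 0000100000 (32)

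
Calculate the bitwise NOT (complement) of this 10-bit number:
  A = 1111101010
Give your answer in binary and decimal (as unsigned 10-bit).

Flip each bit (0->1, 1->0):
  1111101010
  0000010101

Answer: 0000010101 (21)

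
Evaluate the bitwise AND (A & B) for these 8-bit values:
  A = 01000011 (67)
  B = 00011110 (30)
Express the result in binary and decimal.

Apply & to each column (1 only where both bits are 1):
  01000011
& 00011110
----------
  00000010

Answer: 00000010 (2)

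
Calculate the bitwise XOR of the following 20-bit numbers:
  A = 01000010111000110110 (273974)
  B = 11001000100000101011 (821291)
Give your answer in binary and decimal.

Apply ^ to each column (1 where bits differ):
  01000010111000110110
^ 11001000100000101011
----------------------
  10001010011000011101

Answer: 10001010011000011101 (566813)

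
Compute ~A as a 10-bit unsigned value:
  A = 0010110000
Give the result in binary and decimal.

Flip each bit (0->1, 1->0):
  0010110000
  1101001111

Answer: 1101001111 (847)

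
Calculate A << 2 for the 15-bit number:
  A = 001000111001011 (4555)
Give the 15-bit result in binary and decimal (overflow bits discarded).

Shift left by 2: drop the top 2 bit(s), append 2 zero(s) on the right.
  001000111001011  ->  discard [00], keep [1000111001011], append 00
= 100011100101100

Answer: 100011100101100 (18220)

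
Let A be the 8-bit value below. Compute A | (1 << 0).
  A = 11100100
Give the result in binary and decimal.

Mask = 1 << 0 = 00000001
Bit 0 of A is 0, so OR-ing with the mask flips it to 1.
  11100100
| 00000001
----------
  11100101

Answer: 11100101 (229)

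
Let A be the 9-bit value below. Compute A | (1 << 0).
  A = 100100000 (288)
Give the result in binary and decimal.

Mask = 1 << 0 = 000000001
Bit 0 of A is 0, so OR-ing with the mask flips it to 1.
  100100000
| 000000001
-----------
  100100001

Answer: 100100001 (289)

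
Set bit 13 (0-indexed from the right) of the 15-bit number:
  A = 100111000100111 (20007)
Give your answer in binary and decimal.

Mask = 1 << 13 = 010000000000000
Bit 13 of A is 0, so OR-ing with the mask flips it to 1.
  100111000100111
| 010000000000000
-----------------
  110111000100111

Answer: 110111000100111 (28199)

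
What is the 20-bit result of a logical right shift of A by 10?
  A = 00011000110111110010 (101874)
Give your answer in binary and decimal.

Logical shift right by 10: drop the bottom 10 bit(s), prepend 10 zero(s) on the left.
  00011000110111110010  ->  keep [0001100011], discard [0111110010], prepend 0000000000
= 00000000000001100011

Answer: 00000000000001100011 (99)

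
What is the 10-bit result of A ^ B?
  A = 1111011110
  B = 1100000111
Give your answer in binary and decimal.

Apply ^ to each column (1 where bits differ):
  1111011110
^ 1100000111
------------
  0011011001

Answer: 0011011001 (217)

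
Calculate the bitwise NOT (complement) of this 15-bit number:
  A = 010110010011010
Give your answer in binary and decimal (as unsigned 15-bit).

Flip each bit (0->1, 1->0):
  010110010011010
  101001101100101

Answer: 101001101100101 (21349)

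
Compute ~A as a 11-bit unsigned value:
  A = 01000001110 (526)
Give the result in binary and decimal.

Flip each bit (0->1, 1->0):
  01000001110
  10111110001

Answer: 10111110001 (1521)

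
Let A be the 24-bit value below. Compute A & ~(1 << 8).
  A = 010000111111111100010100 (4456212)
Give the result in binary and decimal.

Mask = ~(1 << 8) = 111111111111111011111111
Bit 8 of A is 1, so AND-ing with the mask clears it to 0.
  010000111111111100010100
& 111111111111111011111111
--------------------------
  010000111111111000010100

Answer: 010000111111111000010100 (4455956)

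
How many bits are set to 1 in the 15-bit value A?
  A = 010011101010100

010011101010100
1-bits at positions (from bit 0 = LSB): 2, 4, 6, 8, 9, 10, 13
Count = 7

Answer: 7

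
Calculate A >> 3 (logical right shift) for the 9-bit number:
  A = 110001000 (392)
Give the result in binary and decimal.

Logical shift right by 3: drop the bottom 3 bit(s), prepend 3 zero(s) on the left.
  110001000  ->  keep [110001], discard [000], prepend 000
= 000110001

Answer: 000110001 (49)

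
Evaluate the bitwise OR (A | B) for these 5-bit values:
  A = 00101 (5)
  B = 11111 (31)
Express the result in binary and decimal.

Apply | to each column (1 where either bit is 1):
  00101
| 11111
-------
  11111

Answer: 11111 (31)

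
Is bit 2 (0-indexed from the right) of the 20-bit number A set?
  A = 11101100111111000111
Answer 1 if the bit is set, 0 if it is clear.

Bit 2 is the 3rd from the right.
  11101100111111000111
                   ^
That bit is 1.

Answer: 1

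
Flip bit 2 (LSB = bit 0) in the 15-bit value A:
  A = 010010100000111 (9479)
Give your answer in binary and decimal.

Mask = 1 << 2 = 000000000000100
Bit 2 of A is 1; XOR with the mask flips it to 0.
  010010100000111
^ 000000000000100
-----------------
  010010100000011

Answer: 010010100000011 (9475)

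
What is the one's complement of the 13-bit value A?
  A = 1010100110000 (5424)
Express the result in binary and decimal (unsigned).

Flip each bit (0->1, 1->0):
  1010100110000
  0101011001111

Answer: 0101011001111 (2767)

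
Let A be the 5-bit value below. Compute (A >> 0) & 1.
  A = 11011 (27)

Bit 0 is the 1st from the right.
  11011
      ^
That bit is 1.

Answer: 1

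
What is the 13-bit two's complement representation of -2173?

1. Binary of +2173:  0100001111101
2. Invert bits:     1011110000010
3. Add 1:           1011110000011

Answer: 1011110000011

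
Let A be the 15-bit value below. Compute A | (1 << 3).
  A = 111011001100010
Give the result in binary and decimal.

Mask = 1 << 3 = 000000000001000
Bit 3 of A is 0, so OR-ing with the mask flips it to 1.
  111011001100010
| 000000000001000
-----------------
  111011001101010

Answer: 111011001101010 (30314)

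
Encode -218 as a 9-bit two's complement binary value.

1. Binary of +218:  011011010
2. Invert bits:     100100101
3. Add 1:           100100110

Answer: 100100110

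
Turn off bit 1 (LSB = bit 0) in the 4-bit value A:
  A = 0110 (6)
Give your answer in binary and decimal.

Mask = ~(1 << 1) = 1101
Bit 1 of A is 1, so AND-ing with the mask clears it to 0.
  0110
& 1101
------
  0100

Answer: 0100 (4)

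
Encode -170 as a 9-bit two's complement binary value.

1. Binary of +170:  010101010
2. Invert bits:     101010101
3. Add 1:           101010110

Answer: 101010110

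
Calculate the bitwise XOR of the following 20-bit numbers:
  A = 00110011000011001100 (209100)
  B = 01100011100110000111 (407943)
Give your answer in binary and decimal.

Apply ^ to each column (1 where bits differ):
  00110011000011001100
^ 01100011100110000111
----------------------
  01010000100101001011

Answer: 01010000100101001011 (330059)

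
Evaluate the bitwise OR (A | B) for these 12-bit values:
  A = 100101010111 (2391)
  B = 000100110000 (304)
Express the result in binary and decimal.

Apply | to each column (1 where either bit is 1):
  100101010111
| 000100110000
--------------
  100101110111

Answer: 100101110111 (2423)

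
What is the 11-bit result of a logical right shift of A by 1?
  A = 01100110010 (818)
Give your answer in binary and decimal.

Logical shift right by 1: drop the bottom 1 bit(s), prepend 1 zero(s) on the left.
  01100110010  ->  keep [0110011001], discard [0], prepend 0
= 00110011001

Answer: 00110011001 (409)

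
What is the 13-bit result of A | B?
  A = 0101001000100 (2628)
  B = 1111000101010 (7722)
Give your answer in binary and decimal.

Apply | to each column (1 where either bit is 1):
  0101001000100
| 1111000101010
---------------
  1111001101110

Answer: 1111001101110 (7790)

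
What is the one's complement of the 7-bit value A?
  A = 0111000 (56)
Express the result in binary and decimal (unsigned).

Flip each bit (0->1, 1->0):
  0111000
  1000111

Answer: 1000111 (71)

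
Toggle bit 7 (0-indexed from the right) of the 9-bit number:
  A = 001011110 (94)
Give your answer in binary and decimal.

Mask = 1 << 7 = 010000000
Bit 7 of A is 0; XOR with the mask flips it to 1.
  001011110
^ 010000000
-----------
  011011110

Answer: 011011110 (222)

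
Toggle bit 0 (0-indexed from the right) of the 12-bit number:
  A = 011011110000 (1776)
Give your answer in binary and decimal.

Mask = 1 << 0 = 000000000001
Bit 0 of A is 0; XOR with the mask flips it to 1.
  011011110000
^ 000000000001
--------------
  011011110001

Answer: 011011110001 (1777)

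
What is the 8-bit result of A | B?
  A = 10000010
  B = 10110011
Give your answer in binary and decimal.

Apply | to each column (1 where either bit is 1):
  10000010
| 10110011
----------
  10110011

Answer: 10110011 (179)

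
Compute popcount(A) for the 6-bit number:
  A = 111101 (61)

111101
1-bits at positions (from bit 0 = LSB): 0, 2, 3, 4, 5
Count = 5

Answer: 5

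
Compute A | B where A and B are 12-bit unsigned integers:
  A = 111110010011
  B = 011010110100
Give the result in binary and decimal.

Apply | to each column (1 where either bit is 1):
  111110010011
| 011010110100
--------------
  111110110111

Answer: 111110110111 (4023)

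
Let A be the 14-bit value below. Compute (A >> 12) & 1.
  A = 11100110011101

Bit 12 is the 13th from the right.
  11100110011101
   ^
That bit is 1.

Answer: 1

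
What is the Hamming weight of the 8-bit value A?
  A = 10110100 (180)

10110100
1-bits at positions (from bit 0 = LSB): 2, 4, 5, 7
Count = 4

Answer: 4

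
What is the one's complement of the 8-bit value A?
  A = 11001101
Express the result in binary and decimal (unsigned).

Flip each bit (0->1, 1->0):
  11001101
  00110010

Answer: 00110010 (50)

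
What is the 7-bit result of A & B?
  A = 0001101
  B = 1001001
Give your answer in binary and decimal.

Apply & to each column (1 only where both bits are 1):
  0001101
& 1001001
---------
  0001001

Answer: 0001001 (9)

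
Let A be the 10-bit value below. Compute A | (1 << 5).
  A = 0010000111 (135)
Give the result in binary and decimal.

Mask = 1 << 5 = 0000100000
Bit 5 of A is 0, so OR-ing with the mask flips it to 1.
  0010000111
| 0000100000
------------
  0010100111

Answer: 0010100111 (167)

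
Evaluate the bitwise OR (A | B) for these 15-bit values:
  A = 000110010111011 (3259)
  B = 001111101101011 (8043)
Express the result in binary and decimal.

Apply | to each column (1 where either bit is 1):
  000110010111011
| 001111101101011
-----------------
  001111111111011

Answer: 001111111111011 (8187)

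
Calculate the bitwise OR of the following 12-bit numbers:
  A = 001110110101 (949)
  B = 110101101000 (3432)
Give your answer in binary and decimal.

Apply | to each column (1 where either bit is 1):
  001110110101
| 110101101000
--------------
  111111111101

Answer: 111111111101 (4093)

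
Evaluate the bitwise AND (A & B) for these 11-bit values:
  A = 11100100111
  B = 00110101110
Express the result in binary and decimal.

Apply & to each column (1 only where both bits are 1):
  11100100111
& 00110101110
-------------
  00100100110

Answer: 00100100110 (294)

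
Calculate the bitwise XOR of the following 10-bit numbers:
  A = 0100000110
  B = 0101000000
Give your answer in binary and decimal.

Apply ^ to each column (1 where bits differ):
  0100000110
^ 0101000000
------------
  0001000110

Answer: 0001000110 (70)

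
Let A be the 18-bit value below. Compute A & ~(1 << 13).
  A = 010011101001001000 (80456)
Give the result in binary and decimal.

Mask = ~(1 << 13) = 111101111111111111
Bit 13 of A is 1, so AND-ing with the mask clears it to 0.
  010011101001001000
& 111101111111111111
--------------------
  010001101001001000

Answer: 010001101001001000 (72264)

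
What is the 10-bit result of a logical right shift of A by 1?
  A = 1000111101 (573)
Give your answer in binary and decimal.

Logical shift right by 1: drop the bottom 1 bit(s), prepend 1 zero(s) on the left.
  1000111101  ->  keep [100011110], discard [1], prepend 0
= 0100011110

Answer: 0100011110 (286)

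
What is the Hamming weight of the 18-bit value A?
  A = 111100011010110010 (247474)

111100011010110010
1-bits at positions (from bit 0 = LSB): 1, 4, 5, 7, 9, 10, 14, 15, 16, 17
Count = 10

Answer: 10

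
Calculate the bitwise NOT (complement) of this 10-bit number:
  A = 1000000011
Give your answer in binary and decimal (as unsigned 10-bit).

Flip each bit (0->1, 1->0):
  1000000011
  0111111100

Answer: 0111111100 (508)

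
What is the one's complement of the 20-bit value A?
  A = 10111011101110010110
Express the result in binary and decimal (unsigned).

Flip each bit (0->1, 1->0):
  10111011101110010110
  01000100010001101001

Answer: 01000100010001101001 (279657)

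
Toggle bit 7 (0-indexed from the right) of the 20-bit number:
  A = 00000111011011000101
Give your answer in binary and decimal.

Mask = 1 << 7 = 00000000000010000000
Bit 7 of A is 1; XOR with the mask flips it to 0.
  00000111011011000101
^ 00000000000010000000
----------------------
  00000111011001000101

Answer: 00000111011001000101 (30277)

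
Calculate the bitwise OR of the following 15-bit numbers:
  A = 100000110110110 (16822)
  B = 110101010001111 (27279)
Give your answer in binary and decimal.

Apply | to each column (1 where either bit is 1):
  100000110110110
| 110101010001111
-----------------
  110101110111111

Answer: 110101110111111 (27583)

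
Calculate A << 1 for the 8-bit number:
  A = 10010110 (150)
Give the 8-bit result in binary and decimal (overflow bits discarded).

Shift left by 1: drop the top 1 bit(s), append 1 zero(s) on the right.
  10010110  ->  discard [1], keep [0010110], append 0
= 00101100

Answer: 00101100 (44)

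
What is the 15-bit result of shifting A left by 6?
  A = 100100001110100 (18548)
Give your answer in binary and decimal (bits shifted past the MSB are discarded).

Shift left by 6: drop the top 6 bit(s), append 6 zero(s) on the right.
  100100001110100  ->  discard [100100], keep [001110100], append 000000
= 001110100000000

Answer: 001110100000000 (7424)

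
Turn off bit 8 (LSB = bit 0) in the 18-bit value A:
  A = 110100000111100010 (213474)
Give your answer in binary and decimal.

Mask = ~(1 << 8) = 111111111011111111
Bit 8 of A is 1, so AND-ing with the mask clears it to 0.
  110100000111100010
& 111111111011111111
--------------------
  110100000011100010

Answer: 110100000011100010 (213218)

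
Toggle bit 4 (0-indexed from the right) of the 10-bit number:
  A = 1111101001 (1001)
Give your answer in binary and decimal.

Mask = 1 << 4 = 0000010000
Bit 4 of A is 0; XOR with the mask flips it to 1.
  1111101001
^ 0000010000
------------
  1111111001

Answer: 1111111001 (1017)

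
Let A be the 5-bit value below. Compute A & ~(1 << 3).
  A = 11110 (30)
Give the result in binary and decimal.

Mask = ~(1 << 3) = 10111
Bit 3 of A is 1, so AND-ing with the mask clears it to 0.
  11110
& 10111
-------
  10110

Answer: 10110 (22)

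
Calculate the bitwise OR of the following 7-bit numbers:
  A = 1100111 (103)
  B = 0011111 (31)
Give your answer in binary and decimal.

Apply | to each column (1 where either bit is 1):
  1100111
| 0011111
---------
  1111111

Answer: 1111111 (127)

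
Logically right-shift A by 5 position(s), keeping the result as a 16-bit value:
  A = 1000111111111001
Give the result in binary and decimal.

Logical shift right by 5: drop the bottom 5 bit(s), prepend 5 zero(s) on the left.
  1000111111111001  ->  keep [10001111111], discard [11001], prepend 00000
= 0000010001111111

Answer: 0000010001111111 (1151)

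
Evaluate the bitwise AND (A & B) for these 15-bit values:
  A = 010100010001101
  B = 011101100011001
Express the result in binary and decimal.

Apply & to each column (1 only where both bits are 1):
  010100010001101
& 011101100011001
-----------------
  010100000001001

Answer: 010100000001001 (10249)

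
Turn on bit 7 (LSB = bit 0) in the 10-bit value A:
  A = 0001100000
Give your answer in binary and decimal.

Mask = 1 << 7 = 0010000000
Bit 7 of A is 0, so OR-ing with the mask flips it to 1.
  0001100000
| 0010000000
------------
  0011100000

Answer: 0011100000 (224)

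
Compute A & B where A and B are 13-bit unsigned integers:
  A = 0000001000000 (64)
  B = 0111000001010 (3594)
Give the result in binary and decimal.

Apply & to each column (1 only where both bits are 1):
  0000001000000
& 0111000001010
---------------
  0000000000000

Answer: 0000000000000 (0)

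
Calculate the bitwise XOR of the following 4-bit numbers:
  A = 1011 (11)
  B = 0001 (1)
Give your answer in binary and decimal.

Apply ^ to each column (1 where bits differ):
  1011
^ 0001
------
  1010

Answer: 1010 (10)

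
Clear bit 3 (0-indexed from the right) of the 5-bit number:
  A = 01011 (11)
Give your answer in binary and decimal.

Mask = ~(1 << 3) = 10111
Bit 3 of A is 1, so AND-ing with the mask clears it to 0.
  01011
& 10111
-------
  00011

Answer: 00011 (3)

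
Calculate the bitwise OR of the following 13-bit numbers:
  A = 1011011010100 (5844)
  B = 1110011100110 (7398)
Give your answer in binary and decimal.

Apply | to each column (1 where either bit is 1):
  1011011010100
| 1110011100110
---------------
  1111011110110

Answer: 1111011110110 (7926)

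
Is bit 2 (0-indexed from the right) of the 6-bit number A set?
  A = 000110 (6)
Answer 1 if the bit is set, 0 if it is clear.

Bit 2 is the 3rd from the right.
  000110
     ^
That bit is 1.

Answer: 1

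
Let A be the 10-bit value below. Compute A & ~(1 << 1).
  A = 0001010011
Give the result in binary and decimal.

Mask = ~(1 << 1) = 1111111101
Bit 1 of A is 1, so AND-ing with the mask clears it to 0.
  0001010011
& 1111111101
------------
  0001010001

Answer: 0001010001 (81)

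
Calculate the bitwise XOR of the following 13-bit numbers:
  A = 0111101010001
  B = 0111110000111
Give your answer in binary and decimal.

Apply ^ to each column (1 where bits differ):
  0111101010001
^ 0111110000111
---------------
  0000011010110

Answer: 0000011010110 (214)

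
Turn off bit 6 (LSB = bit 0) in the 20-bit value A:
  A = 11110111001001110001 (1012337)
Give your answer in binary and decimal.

Mask = ~(1 << 6) = 11111111111110111111
Bit 6 of A is 1, so AND-ing with the mask clears it to 0.
  11110111001001110001
& 11111111111110111111
----------------------
  11110111001000110001

Answer: 11110111001000110001 (1012273)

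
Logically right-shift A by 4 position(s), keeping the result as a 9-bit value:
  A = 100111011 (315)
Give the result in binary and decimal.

Logical shift right by 4: drop the bottom 4 bit(s), prepend 4 zero(s) on the left.
  100111011  ->  keep [10011], discard [1011], prepend 0000
= 000010011

Answer: 000010011 (19)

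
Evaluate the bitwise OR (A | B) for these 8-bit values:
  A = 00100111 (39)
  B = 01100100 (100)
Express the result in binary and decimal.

Apply | to each column (1 where either bit is 1):
  00100111
| 01100100
----------
  01100111

Answer: 01100111 (103)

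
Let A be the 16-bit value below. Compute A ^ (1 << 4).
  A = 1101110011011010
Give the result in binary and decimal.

Mask = 1 << 4 = 0000000000010000
Bit 4 of A is 1; XOR with the mask flips it to 0.
  1101110011011010
^ 0000000000010000
------------------
  1101110011001010

Answer: 1101110011001010 (56522)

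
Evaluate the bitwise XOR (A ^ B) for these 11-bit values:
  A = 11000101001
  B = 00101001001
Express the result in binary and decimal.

Apply ^ to each column (1 where bits differ):
  11000101001
^ 00101001001
-------------
  11101100000

Answer: 11101100000 (1888)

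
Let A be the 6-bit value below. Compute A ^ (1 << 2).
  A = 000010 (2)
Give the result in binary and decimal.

Mask = 1 << 2 = 000100
Bit 2 of A is 0; XOR with the mask flips it to 1.
  000010
^ 000100
--------
  000110

Answer: 000110 (6)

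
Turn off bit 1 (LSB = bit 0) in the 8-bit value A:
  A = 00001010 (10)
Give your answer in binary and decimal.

Mask = ~(1 << 1) = 11111101
Bit 1 of A is 1, so AND-ing with the mask clears it to 0.
  00001010
& 11111101
----------
  00001000

Answer: 00001000 (8)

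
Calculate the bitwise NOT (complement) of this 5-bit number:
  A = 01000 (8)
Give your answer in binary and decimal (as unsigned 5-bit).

Flip each bit (0->1, 1->0):
  01000
  10111

Answer: 10111 (23)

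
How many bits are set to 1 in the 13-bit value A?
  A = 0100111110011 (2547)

0100111110011
1-bits at positions (from bit 0 = LSB): 0, 1, 4, 5, 6, 7, 8, 11
Count = 8

Answer: 8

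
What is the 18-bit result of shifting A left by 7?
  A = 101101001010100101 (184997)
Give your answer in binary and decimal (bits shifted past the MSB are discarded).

Shift left by 7: drop the top 7 bit(s), append 7 zero(s) on the right.
  101101001010100101  ->  discard [1011010], keep [01010100101], append 0000000
= 010101001010000000

Answer: 010101001010000000 (86656)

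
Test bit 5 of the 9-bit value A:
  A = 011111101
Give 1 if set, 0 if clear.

Bit 5 is the 6th from the right.
  011111101
     ^
That bit is 1.

Answer: 1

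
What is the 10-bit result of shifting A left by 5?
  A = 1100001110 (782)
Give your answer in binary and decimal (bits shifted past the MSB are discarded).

Shift left by 5: drop the top 5 bit(s), append 5 zero(s) on the right.
  1100001110  ->  discard [11000], keep [01110], append 00000
= 0111000000

Answer: 0111000000 (448)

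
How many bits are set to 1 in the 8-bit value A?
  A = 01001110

01001110
1-bits at positions (from bit 0 = LSB): 1, 2, 3, 6
Count = 4

Answer: 4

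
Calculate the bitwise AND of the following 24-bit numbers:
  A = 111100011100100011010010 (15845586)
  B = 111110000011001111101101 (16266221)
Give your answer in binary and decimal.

Apply & to each column (1 only where both bits are 1):
  111100011100100011010010
& 111110000011001111101101
--------------------------
  111100000000000011000000

Answer: 111100000000000011000000 (15728832)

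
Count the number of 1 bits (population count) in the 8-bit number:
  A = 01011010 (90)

01011010
1-bits at positions (from bit 0 = LSB): 1, 3, 4, 6
Count = 4

Answer: 4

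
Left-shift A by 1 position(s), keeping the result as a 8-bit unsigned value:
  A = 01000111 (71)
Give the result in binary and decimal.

Shift left by 1: drop the top 1 bit(s), append 1 zero(s) on the right.
  01000111  ->  discard [0], keep [1000111], append 0
= 10001110

Answer: 10001110 (142)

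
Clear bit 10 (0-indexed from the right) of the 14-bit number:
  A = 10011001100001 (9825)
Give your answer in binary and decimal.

Mask = ~(1 << 10) = 11101111111111
Bit 10 of A is 1, so AND-ing with the mask clears it to 0.
  10011001100001
& 11101111111111
----------------
  10001001100001

Answer: 10001001100001 (8801)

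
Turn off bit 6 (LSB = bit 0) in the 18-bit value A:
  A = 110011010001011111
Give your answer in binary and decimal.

Mask = ~(1 << 6) = 111111111110111111
Bit 6 of A is 1, so AND-ing with the mask clears it to 0.
  110011010001011111
& 111111111110111111
--------------------
  110011010000011111

Answer: 110011010000011111 (209951)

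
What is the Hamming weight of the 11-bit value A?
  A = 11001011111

11001011111
1-bits at positions (from bit 0 = LSB): 0, 1, 2, 3, 4, 6, 9, 10
Count = 8

Answer: 8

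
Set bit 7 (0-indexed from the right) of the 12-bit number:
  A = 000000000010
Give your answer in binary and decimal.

Mask = 1 << 7 = 000010000000
Bit 7 of A is 0, so OR-ing with the mask flips it to 1.
  000000000010
| 000010000000
--------------
  000010000010

Answer: 000010000010 (130)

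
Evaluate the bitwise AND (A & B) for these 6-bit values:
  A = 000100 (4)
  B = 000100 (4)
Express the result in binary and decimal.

Apply & to each column (1 only where both bits are 1):
  000100
& 000100
--------
  000100

Answer: 000100 (4)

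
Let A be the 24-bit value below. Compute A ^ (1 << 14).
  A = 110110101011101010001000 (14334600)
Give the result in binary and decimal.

Mask = 1 << 14 = 000000000100000000000000
Bit 14 of A is 0; XOR with the mask flips it to 1.
  110110101011101010001000
^ 000000000100000000000000
--------------------------
  110110101111101010001000

Answer: 110110101111101010001000 (14350984)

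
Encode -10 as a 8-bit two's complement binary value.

1. Binary of +10:  00001010
2. Invert bits:     11110101
3. Add 1:           11110110

Answer: 11110110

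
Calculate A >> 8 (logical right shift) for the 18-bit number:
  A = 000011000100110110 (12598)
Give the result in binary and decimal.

Logical shift right by 8: drop the bottom 8 bit(s), prepend 8 zero(s) on the left.
  000011000100110110  ->  keep [0000110001], discard [00110110], prepend 00000000
= 000000000000110001

Answer: 000000000000110001 (49)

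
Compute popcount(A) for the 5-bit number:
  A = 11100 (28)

11100
1-bits at positions (from bit 0 = LSB): 2, 3, 4
Count = 3

Answer: 3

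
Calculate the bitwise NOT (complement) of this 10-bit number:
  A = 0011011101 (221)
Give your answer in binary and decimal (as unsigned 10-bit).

Flip each bit (0->1, 1->0):
  0011011101
  1100100010

Answer: 1100100010 (802)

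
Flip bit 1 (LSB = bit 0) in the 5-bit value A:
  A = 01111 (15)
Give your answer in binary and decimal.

Mask = 1 << 1 = 00010
Bit 1 of A is 1; XOR with the mask flips it to 0.
  01111
^ 00010
-------
  01101

Answer: 01101 (13)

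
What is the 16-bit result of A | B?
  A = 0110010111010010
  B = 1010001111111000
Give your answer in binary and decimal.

Apply | to each column (1 where either bit is 1):
  0110010111010010
| 1010001111111000
------------------
  1110011111111010

Answer: 1110011111111010 (59386)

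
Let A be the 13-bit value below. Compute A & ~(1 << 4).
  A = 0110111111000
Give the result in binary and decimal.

Mask = ~(1 << 4) = 1111111101111
Bit 4 of A is 1, so AND-ing with the mask clears it to 0.
  0110111111000
& 1111111101111
---------------
  0110111101000

Answer: 0110111101000 (3560)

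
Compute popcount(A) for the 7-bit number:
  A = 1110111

1110111
1-bits at positions (from bit 0 = LSB): 0, 1, 2, 4, 5, 6
Count = 6

Answer: 6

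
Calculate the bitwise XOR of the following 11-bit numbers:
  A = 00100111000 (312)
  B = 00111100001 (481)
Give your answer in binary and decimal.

Apply ^ to each column (1 where bits differ):
  00100111000
^ 00111100001
-------------
  00011011001

Answer: 00011011001 (217)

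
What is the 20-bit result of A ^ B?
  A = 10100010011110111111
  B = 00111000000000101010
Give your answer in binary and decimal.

Apply ^ to each column (1 where bits differ):
  10100010011110111111
^ 00111000000000101010
----------------------
  10011010011110010101

Answer: 10011010011110010101 (632725)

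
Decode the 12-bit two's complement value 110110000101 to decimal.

MSB is 1, so the value is negative. Find the magnitude:
1. Invert bits:  001001111010
2. Add 1:        001001111011  = 635
3. Apply sign:   -635

Answer: -635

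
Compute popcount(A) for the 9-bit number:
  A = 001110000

001110000
1-bits at positions (from bit 0 = LSB): 4, 5, 6
Count = 3

Answer: 3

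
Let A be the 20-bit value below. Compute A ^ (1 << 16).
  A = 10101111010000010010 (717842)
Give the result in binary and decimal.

Mask = 1 << 16 = 00010000000000000000
Bit 16 of A is 0; XOR with the mask flips it to 1.
  10101111010000010010
^ 00010000000000000000
----------------------
  10111111010000010010

Answer: 10111111010000010010 (783378)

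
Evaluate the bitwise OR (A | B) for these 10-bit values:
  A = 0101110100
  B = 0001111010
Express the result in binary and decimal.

Apply | to each column (1 where either bit is 1):
  0101110100
| 0001111010
------------
  0101111110

Answer: 0101111110 (382)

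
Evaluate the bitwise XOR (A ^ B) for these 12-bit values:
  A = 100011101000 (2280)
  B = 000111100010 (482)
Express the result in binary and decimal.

Apply ^ to each column (1 where bits differ):
  100011101000
^ 000111100010
--------------
  100100001010

Answer: 100100001010 (2314)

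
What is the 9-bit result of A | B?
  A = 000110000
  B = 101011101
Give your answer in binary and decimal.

Apply | to each column (1 where either bit is 1):
  000110000
| 101011101
-----------
  101111101

Answer: 101111101 (381)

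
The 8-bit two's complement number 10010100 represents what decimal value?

MSB is 1, so the value is negative. Find the magnitude:
1. Invert bits:  01101011
2. Add 1:        01101100  = 108
3. Apply sign:   -108

Answer: -108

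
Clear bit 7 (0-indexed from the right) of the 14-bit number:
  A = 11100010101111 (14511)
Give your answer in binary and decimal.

Mask = ~(1 << 7) = 11111101111111
Bit 7 of A is 1, so AND-ing with the mask clears it to 0.
  11100010101111
& 11111101111111
----------------
  11100000101111

Answer: 11100000101111 (14383)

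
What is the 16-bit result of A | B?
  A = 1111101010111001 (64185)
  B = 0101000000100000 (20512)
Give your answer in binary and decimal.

Apply | to each column (1 where either bit is 1):
  1111101010111001
| 0101000000100000
------------------
  1111101010111001

Answer: 1111101010111001 (64185)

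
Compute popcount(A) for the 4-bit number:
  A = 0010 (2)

0010
1-bits at positions (from bit 0 = LSB): 1
Count = 1

Answer: 1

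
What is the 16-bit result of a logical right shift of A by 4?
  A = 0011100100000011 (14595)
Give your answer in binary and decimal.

Logical shift right by 4: drop the bottom 4 bit(s), prepend 4 zero(s) on the left.
  0011100100000011  ->  keep [001110010000], discard [0011], prepend 0000
= 0000001110010000

Answer: 0000001110010000 (912)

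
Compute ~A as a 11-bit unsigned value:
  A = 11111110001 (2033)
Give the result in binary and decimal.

Flip each bit (0->1, 1->0):
  11111110001
  00000001110

Answer: 00000001110 (14)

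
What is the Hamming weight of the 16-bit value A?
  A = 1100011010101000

1100011010101000
1-bits at positions (from bit 0 = LSB): 3, 5, 7, 9, 10, 14, 15
Count = 7

Answer: 7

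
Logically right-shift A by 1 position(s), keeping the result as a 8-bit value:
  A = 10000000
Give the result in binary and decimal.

Logical shift right by 1: drop the bottom 1 bit(s), prepend 1 zero(s) on the left.
  10000000  ->  keep [1000000], discard [0], prepend 0
= 01000000

Answer: 01000000 (64)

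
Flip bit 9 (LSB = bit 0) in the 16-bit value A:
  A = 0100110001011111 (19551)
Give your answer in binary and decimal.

Mask = 1 << 9 = 0000001000000000
Bit 9 of A is 0; XOR with the mask flips it to 1.
  0100110001011111
^ 0000001000000000
------------------
  0100111001011111

Answer: 0100111001011111 (20063)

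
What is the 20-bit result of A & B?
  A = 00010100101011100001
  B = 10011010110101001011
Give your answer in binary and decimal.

Apply & to each column (1 only where both bits are 1):
  00010100101011100001
& 10011010110101001011
----------------------
  00010000100001000001

Answer: 00010000100001000001 (67649)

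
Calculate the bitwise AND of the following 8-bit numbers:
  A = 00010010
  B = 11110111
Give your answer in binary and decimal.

Apply & to each column (1 only where both bits are 1):
  00010010
& 11110111
----------
  00010010

Answer: 00010010 (18)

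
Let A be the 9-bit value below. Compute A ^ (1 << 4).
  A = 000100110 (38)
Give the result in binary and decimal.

Mask = 1 << 4 = 000010000
Bit 4 of A is 0; XOR with the mask flips it to 1.
  000100110
^ 000010000
-----------
  000110110

Answer: 000110110 (54)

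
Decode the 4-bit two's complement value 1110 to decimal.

MSB is 1, so the value is negative. Find the magnitude:
1. Invert bits:  0001
2. Add 1:        0010  = 2
3. Apply sign:   -2

Answer: -2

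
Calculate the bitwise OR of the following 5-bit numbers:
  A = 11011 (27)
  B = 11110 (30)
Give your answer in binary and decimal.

Apply | to each column (1 where either bit is 1):
  11011
| 11110
-------
  11111

Answer: 11111 (31)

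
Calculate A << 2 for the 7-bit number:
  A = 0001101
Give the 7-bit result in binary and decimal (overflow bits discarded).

Shift left by 2: drop the top 2 bit(s), append 2 zero(s) on the right.
  0001101  ->  discard [00], keep [01101], append 00
= 0110100

Answer: 0110100 (52)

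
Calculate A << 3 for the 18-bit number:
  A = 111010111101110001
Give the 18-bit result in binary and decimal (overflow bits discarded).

Shift left by 3: drop the top 3 bit(s), append 3 zero(s) on the right.
  111010111101110001  ->  discard [111], keep [010111101110001], append 000
= 010111101110001000

Answer: 010111101110001000 (97160)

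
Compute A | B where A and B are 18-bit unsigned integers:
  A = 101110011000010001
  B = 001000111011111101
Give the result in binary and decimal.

Apply | to each column (1 where either bit is 1):
  101110011000010001
| 001000111011111101
--------------------
  101110111011111101

Answer: 101110111011111101 (192253)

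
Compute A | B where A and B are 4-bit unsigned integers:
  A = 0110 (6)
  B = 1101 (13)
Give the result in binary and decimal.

Apply | to each column (1 where either bit is 1):
  0110
| 1101
------
  1111

Answer: 1111 (15)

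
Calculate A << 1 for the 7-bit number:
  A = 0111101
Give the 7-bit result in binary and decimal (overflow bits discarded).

Shift left by 1: drop the top 1 bit(s), append 1 zero(s) on the right.
  0111101  ->  discard [0], keep [111101], append 0
= 1111010

Answer: 1111010 (122)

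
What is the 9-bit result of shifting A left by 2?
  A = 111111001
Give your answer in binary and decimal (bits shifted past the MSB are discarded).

Shift left by 2: drop the top 2 bit(s), append 2 zero(s) on the right.
  111111001  ->  discard [11], keep [1111001], append 00
= 111100100

Answer: 111100100 (484)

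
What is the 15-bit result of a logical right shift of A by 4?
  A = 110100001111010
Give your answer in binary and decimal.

Logical shift right by 4: drop the bottom 4 bit(s), prepend 4 zero(s) on the left.
  110100001111010  ->  keep [11010000111], discard [1010], prepend 0000
= 000011010000111

Answer: 000011010000111 (1671)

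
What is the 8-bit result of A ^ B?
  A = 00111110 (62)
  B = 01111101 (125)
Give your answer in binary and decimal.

Apply ^ to each column (1 where bits differ):
  00111110
^ 01111101
----------
  01000011

Answer: 01000011 (67)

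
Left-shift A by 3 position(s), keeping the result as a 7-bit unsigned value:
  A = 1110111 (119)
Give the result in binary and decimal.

Shift left by 3: drop the top 3 bit(s), append 3 zero(s) on the right.
  1110111  ->  discard [111], keep [0111], append 000
= 0111000

Answer: 0111000 (56)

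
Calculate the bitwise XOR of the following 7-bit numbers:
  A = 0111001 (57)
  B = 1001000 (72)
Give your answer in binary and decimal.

Apply ^ to each column (1 where bits differ):
  0111001
^ 1001000
---------
  1110001

Answer: 1110001 (113)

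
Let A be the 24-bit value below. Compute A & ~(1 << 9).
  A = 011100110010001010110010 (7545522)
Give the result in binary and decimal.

Mask = ~(1 << 9) = 111111111111110111111111
Bit 9 of A is 1, so AND-ing with the mask clears it to 0.
  011100110010001010110010
& 111111111111110111111111
--------------------------
  011100110010000010110010

Answer: 011100110010000010110010 (7545010)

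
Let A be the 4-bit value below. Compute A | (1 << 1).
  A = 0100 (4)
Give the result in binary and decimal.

Mask = 1 << 1 = 0010
Bit 1 of A is 0, so OR-ing with the mask flips it to 1.
  0100
| 0010
------
  0110

Answer: 0110 (6)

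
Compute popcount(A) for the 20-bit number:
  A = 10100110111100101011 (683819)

10100110111100101011
1-bits at positions (from bit 0 = LSB): 0, 1, 3, 5, 8, 9, 10, 11, 13, 14, 17, 19
Count = 12

Answer: 12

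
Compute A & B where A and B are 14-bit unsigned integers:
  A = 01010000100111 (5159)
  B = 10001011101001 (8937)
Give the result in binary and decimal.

Apply & to each column (1 only where both bits are 1):
  01010000100111
& 10001011101001
----------------
  00000000100001

Answer: 00000000100001 (33)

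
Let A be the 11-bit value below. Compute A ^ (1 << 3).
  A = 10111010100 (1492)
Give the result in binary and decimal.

Mask = 1 << 3 = 00000001000
Bit 3 of A is 0; XOR with the mask flips it to 1.
  10111010100
^ 00000001000
-------------
  10111011100

Answer: 10111011100 (1500)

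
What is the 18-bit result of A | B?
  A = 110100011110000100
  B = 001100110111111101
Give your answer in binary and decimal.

Apply | to each column (1 where either bit is 1):
  110100011110000100
| 001100110111111101
--------------------
  111100111111111101

Answer: 111100111111111101 (249853)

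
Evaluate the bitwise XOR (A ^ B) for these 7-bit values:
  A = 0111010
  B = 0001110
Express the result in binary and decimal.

Apply ^ to each column (1 where bits differ):
  0111010
^ 0001110
---------
  0110100

Answer: 0110100 (52)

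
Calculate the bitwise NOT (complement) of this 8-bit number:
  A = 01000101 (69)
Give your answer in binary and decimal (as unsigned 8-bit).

Flip each bit (0->1, 1->0):
  01000101
  10111010

Answer: 10111010 (186)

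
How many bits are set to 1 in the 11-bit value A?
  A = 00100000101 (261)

00100000101
1-bits at positions (from bit 0 = LSB): 0, 2, 8
Count = 3

Answer: 3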